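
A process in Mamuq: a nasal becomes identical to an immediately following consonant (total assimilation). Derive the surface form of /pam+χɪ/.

/m/ is the segment targeted by the rule; it sits immediately before /χ/, so it assimilates completely and surfaces as [χ].

[paχχɪ]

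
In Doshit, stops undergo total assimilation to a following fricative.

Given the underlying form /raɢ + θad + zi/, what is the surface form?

[raθθazzi]

/ɢ/ is the segment targeted by the rule; it sits immediately before /θ/, so it assimilates completely and surfaces as [θ].
At the second juncture, /d/ likewise becomes [z] adjacent to /z/.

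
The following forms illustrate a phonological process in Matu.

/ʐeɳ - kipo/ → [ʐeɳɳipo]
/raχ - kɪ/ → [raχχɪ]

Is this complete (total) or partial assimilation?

total assimilation

Underlying /k/ is realised as [ɳ] next to /ɳ/; /ɳ/ itself does not change.
The output [ɳ] is identical to the trigger /ɳ/ — every feature (place, manner, voicing) has been copied — so this is total assimilation.
The other form behaves the same way: /k/ → [χ] after /χ/ — in each case the output is a copy of the preceding consonant.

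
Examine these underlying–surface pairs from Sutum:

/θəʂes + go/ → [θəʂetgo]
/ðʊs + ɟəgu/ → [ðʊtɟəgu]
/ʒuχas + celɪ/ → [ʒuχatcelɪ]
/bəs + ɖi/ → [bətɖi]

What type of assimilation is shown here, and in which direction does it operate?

The segment that alternates is /s/, which surfaces as [t] when adjacent to /g/.
/s/ is a fricative while /g/ is a stop; the output [t] is a stop, matching the trigger — so the feature that spreads is manner.
Place and voice are unchanged, so the assimilation is partial, not total.
Checking the remaining alternations: /s/ → [t] before /ɟ/ (fricative → stop, matching a stop); /s/ → [t] before /c/ (fricative → stop, matching a stop); /s/ → [t] before /ɖ/ (fricative → stop, matching a stop) — only manner changes, and always toward the following segment.
The trigger is the following segment, so the direction is regressive (anticipatory).

regressive manner assimilation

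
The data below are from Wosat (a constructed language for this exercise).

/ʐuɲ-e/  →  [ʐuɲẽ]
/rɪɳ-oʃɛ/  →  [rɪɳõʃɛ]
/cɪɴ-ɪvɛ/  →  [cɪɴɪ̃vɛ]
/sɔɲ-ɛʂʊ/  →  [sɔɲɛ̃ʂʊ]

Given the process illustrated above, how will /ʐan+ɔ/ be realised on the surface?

The data show progressive nasality assimilation (vowel nasalisation): /e/ → [ẽ] after /ɲ/; /o/ → [õ] after /ɳ/; /ɪ/ → [ɪ̃] after /ɴ/; /ɛ/ → [ɛ̃] after /ɲ/ — a vowel is nasalised by an immediately preceding nasal consonant.
The vowel /ɔ/ is adjacent to the preceding nasal /n/, so it acquires [+nasal] and surfaces as [ɔ̃].

[ʐanɔ̃]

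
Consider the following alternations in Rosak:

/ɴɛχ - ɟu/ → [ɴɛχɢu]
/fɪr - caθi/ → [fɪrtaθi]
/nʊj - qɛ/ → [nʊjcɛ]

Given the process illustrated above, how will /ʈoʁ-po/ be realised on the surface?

The data show progressive place assimilation: /ɟ/ → [ɢ] after /χ/; /c/ → [t] after /r/; /q/ → [c] after /j/. In each pair only place changes, matching the preceding consonant, while manner and voice stay constant.
/p/ is a voiceless bilabial stop. The preceding trigger /ʁ/ is uvular, so /p/ must become uvular as well.
A voiceless uvular stop is [q], so the surface segment is [q].

[ʈoʁqo]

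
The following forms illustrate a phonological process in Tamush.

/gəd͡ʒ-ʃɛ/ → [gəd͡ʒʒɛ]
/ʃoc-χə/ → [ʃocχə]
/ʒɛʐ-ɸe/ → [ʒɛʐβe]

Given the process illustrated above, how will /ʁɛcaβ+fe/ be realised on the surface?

The data show progressive voicing assimilation: /ʃ/ → [ʒ] after /d͡ʒ/; /ɸ/ → [β] after /ʐ/. In each pair only voicing changes, matching the preceding consonant, while place and manner stay constant.
Nothing changes in [ʃocχə]: there the adjacent consonants already agree in voicing (/χ/ and /c/ are both voiceless), so this form is consistent with the same rule.
/f/ is a voiceless labiodental fricative. The preceding trigger /β/ is voiced, so /f/ must become voiced as well.
A voiced labiodental fricative is [v], so the surface segment is [v].

[ʁɛcaβve]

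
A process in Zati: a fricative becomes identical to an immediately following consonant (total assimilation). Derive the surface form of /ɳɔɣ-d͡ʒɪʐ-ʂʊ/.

/ɣ/ is the segment targeted by the rule; it sits immediately before /d͡ʒ/, so it assimilates completely and surfaces as [d͡ʒ].
At the second juncture, /ʐ/ likewise becomes [ʂ] adjacent to /ʂ/.

[ɳɔd͡ʒd͡ʒɪʂʂʊ]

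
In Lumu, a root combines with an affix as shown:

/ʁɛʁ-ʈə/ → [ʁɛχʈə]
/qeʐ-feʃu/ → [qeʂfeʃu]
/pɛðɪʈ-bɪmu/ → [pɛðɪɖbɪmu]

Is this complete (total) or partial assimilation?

Underlying /ʁ/ is realised as [χ] next to /ʈ/; /ʈ/ itself does not change.
/ʁ/ is voiced while /ʈ/ is voiceless; the output [χ] is voiceless, matching the trigger — so the feature that spreads is voicing.
Place and manner are unchanged, so the assimilation is partial, not total.
The same holds elsewhere in the data: /ʐ/ → [ʂ] before /f/ (voiced → voiceless, matching voiceless); /ʈ/ → [ɖ] before /b/ (voiceless → voiced, matching voiced) — only voicing changes, and always toward the following segment.

partial assimilation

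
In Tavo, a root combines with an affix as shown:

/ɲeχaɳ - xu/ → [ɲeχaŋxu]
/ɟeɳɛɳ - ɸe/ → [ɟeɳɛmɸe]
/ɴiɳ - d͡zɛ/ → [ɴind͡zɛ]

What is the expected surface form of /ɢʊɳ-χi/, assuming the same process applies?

[ɢʊɴχi]

The data show regressive place assimilation: /ɳ/ → [ŋ] before /x/; /ɳ/ → [m] before /ɸ/; /ɳ/ → [n] before /d͡z/. In each pair only place changes, matching the following consonant, while manner and voice stay constant.
/ɳ/ is a voiced retroflex nasal. The following trigger /χ/ is uvular, so /ɳ/ must become uvular as well.
The voiced uvular nasal is [ɴ], so /ɳ/ → [ɴ].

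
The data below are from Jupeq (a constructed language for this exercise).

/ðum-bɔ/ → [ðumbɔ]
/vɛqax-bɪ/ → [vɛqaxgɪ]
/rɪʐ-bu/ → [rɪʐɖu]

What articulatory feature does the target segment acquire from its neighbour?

place

The segment that alternates is /b/, which surfaces as [g] when adjacent to /x/.
/b/ is bilabial while /x/ is velar; the output [g] is velar, matching the trigger — so the feature that spreads is place.
The other alternating form patterns the same way: /b/ → [ɖ] after /ʐ/ (bilabial → retroflex, matching retroflex) — only place changes, and always toward the preceding segment.
No alternation appears in [ðumbɔ]: there the adjacent consonants already agree in place (/b/ and /m/ are both bilabial), so this form is consistent with the same rule.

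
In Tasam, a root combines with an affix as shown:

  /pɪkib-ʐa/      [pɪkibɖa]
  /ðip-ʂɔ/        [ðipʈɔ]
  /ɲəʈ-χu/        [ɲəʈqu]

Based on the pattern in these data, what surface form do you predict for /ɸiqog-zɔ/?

[ɸiqogdɔ]

The data show progressive manner assimilation: /ʐ/ → [ɖ] after /b/; /ʂ/ → [ʈ] after /p/; /χ/ → [q] after /ʈ/. In each pair only manner changes, matching the preceding consonant, while place and voice stay constant.
/z/ is a voiced alveolar fricative. The preceding trigger /g/ is a stop, so /z/ must become a stop as well.
A voiced alveolar stop is [d], so the surface segment is [d].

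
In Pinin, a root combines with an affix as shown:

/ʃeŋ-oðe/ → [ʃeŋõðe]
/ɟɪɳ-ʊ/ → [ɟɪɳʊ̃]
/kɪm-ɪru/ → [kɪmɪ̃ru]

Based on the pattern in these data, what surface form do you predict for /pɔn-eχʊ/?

The data show progressive nasality assimilation (vowel nasalisation): /o/ → [õ] after /ŋ/; /ʊ/ → [ʊ̃] after /ɳ/; /ɪ/ → [ɪ̃] after /m/ — a vowel is nasalised by an immediately preceding nasal consonant.
/e/ sits next to the nasal /n/ and is therefore nasalised to [ẽ].

[pɔnẽχʊ]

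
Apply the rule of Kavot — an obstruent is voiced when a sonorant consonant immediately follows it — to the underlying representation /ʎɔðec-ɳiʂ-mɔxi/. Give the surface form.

/c/ is a voiceless palatal stop. The following trigger /ɳ/ is voiced, so /c/ must become voiced as well.
The voiced palatal stop is [ɟ], so /c/ → [ɟ].
The same rule applies at the second boundary: /ʂ/ → [ʐ] next to /m/.

[ʎɔðeɟɳiʐmɔxi]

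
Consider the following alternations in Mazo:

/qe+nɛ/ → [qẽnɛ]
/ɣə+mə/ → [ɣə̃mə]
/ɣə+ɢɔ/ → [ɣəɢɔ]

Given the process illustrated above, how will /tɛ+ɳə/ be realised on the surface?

The data show regressive nasality assimilation (vowel nasalisation): /e/ → [ẽ] before /n/; /ə/ → [ə̃] before /m/ — a vowel is nasalised by an immediately following nasal consonant.
No change occurs in [ɣəɢɔ] because the vowel at the boundary is adjacent to an oral consonant, not a nasal (/ə/ next to /ɢ/).
/ɛ/ sits next to the nasal /ɳ/ and is therefore nasalised to [ɛ̃].

[tɛ̃ɳə]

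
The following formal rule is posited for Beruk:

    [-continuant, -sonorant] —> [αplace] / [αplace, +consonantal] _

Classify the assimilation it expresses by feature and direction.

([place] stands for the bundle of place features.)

The rule copies the place features (abbreviated [place]) from the environment onto the target, so the assimilating feature is place.
The conditioning segment sits to the left of the focus bar, meaning the trigger precedes the segment that changes — progressive assimilation.

progressive place assimilation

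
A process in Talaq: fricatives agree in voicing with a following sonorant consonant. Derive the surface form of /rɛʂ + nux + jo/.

[rɛʐnuɣjo]

/ʂ/ is a voiceless retroflex fricative. The following trigger /n/ is voiced, so /ʂ/ must become voiced as well.
The voiced retroflex fricative is [ʐ], so /ʂ/ → [ʐ].
The same rule applies at the second boundary: /x/ → [ɣ] next to /j/.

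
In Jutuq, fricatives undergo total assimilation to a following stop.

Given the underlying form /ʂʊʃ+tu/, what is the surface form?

/ʃ/ is the segment targeted by the rule; it sits immediately before /t/, so it assimilates completely and surfaces as [t].

[ʂʊttu]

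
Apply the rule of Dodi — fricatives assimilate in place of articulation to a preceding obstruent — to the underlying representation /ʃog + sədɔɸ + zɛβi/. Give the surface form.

The rule targets /s/ (voiceless alveolar fricative), which sits after the trigger /g/ (velar).
The voiceless velar fricative is [x], so /s/ → [x].
At the second juncture, /z/ likewise becomes [β] adjacent to /ɸ/.

[ʃogxədɔɸβɛβi]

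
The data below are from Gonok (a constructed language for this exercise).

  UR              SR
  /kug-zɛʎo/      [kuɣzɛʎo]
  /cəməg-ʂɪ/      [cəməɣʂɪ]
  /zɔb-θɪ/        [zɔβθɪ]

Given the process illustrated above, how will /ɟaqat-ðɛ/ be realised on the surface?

[ɟaqasðɛ]

The data show regressive manner assimilation: /g/ → [ɣ] before /z/; /g/ → [ɣ] before /ʂ/; /b/ → [β] before /θ/. In each pair only manner changes, matching the following consonant, while place and voice stay constant.
/t/ is a voiceless alveolar stop. The following trigger /ð/ is a fricative, so /t/ must become a fricative as well.
A voiceless alveolar fricative is [s], so the surface segment is [s].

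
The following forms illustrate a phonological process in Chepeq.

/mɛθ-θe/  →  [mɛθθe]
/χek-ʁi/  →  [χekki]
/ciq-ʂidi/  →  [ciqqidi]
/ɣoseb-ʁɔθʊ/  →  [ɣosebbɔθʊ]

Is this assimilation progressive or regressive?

progressive

Comparing underlying and surface forms, /ʁ/ → [k] is the alternation; the neighbouring /k/ is constant.
The output [k] is identical to the trigger /k/ — every feature (place, manner, voicing) has been copied — so this is total assimilation.
The other forms behave the same way: /ʂ/ → [q] after /q/; /ʁ/ → [b] after /b/ — in each case the output is a copy of the preceding consonant.
In [mɛθθe] the two consonants at the boundary are already identical (/θ/ + /θ/), so the rule applies vacuously and nothing changes.
Since the segment that changes follows the conditioning segment, the assimilation is progressive.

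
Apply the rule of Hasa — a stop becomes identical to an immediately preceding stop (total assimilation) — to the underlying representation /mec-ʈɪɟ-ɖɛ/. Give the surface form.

[meccɪɟɟɛ]

/ʈ/ is the segment targeted by the rule; it sits immediately after /c/, so it assimilates completely and surfaces as [c].
At the second juncture, /ɖ/ likewise becomes [ɟ] adjacent to /ɟ/.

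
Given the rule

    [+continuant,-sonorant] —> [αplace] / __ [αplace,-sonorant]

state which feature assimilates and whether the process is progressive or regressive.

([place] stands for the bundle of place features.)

The shared variable α links the value of the place features (abbreviated [place]) on the target to the same value on the neighbouring segment, so place is the feature that assimilates.
Since the environment is written after the underscore, the trigger follows the target; the direction is regressive.

regressive place assimilation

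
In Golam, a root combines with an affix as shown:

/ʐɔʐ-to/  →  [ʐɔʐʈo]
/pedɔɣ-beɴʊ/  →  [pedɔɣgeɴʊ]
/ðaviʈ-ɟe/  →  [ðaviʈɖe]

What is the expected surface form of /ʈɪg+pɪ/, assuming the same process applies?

The data show progressive place assimilation: /t/ → [ʈ] after /ʐ/; /b/ → [g] after /ɣ/; /ɟ/ → [ɖ] after /ʈ/. In each pair only place changes, matching the preceding consonant, while manner and voice stay constant.
The rule targets /p/ (voiceless bilabial stop), which sits after the trigger /g/ (velar).
The voiceless velar stop is [k], so /p/ → [k].

[ʈɪgkɪ]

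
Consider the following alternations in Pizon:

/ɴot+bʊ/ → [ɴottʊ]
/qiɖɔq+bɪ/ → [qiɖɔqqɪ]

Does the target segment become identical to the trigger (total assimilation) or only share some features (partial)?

total assimilation

The segment that alternates is /b/, which surfaces as [t] when adjacent to /t/.
The output [t] is identical to the trigger /t/ — every feature (place, manner, voicing) has been copied — so this is total assimilation.
The remaining alternation confirms this: /b/ → [q] after /q/ — in each case the output is a copy of the preceding consonant.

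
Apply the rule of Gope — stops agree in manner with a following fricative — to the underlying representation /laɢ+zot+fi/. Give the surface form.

/ɢ/ is a voiced uvular stop. The following trigger /z/ is a fricative, so /ɢ/ must become a fricative as well.
The voiced uvular fricative is [ʁ], so /ɢ/ → [ʁ].
The same rule applies at the second boundary: /t/ → [s] next to /f/.

[laʁzosfi]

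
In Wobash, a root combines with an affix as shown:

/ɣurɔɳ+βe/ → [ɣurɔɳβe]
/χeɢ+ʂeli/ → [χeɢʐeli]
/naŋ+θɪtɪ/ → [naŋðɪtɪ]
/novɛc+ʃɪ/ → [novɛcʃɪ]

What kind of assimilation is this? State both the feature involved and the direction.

progressive voicing assimilation

Comparing underlying and surface forms, /ʂ/ → [ʐ] is the alternation; the neighbouring /ɢ/ is constant.
The change voiceless → voiced matches the voicing of the preceding /ɢ/, identifying this as voicing assimilation.
Place and manner are unchanged, so the assimilation is partial, not total.
The same holds elsewhere in the data: /θ/ → [ð] after /ŋ/ (voiceless → voiced, matching voiced) — only voicing changes, and always toward the preceding segment.
No alternation appears in [ɣurɔɳβe], [novɛcʃɪ]: there the adjacent consonants already agree in voicing (/β/ and /ɳ/ are both voiced; /ʃ/ and /c/ are both voiceless), so these forms are consistent with the same rule.
Since the segment that changes follows the conditioning segment, the assimilation is progressive.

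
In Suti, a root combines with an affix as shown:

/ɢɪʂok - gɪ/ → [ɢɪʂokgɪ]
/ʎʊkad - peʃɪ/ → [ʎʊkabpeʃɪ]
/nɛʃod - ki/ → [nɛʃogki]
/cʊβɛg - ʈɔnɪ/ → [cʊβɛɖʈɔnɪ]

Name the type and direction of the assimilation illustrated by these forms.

The segment that alternates is /d/, which surfaces as [b] when adjacent to /p/.
The change alveolar → bilabial matches the place of the following /p/, identifying this as place assimilation.
Manner and voice are unchanged, so the assimilation is partial, not total.
Checking the remaining alternations: /d/ → [g] before /k/ (alveolar → velar, matching velar); /g/ → [ɖ] before /ʈ/ (velar → retroflex, matching retroflex) — only place changes, and always toward the following segment.
Nothing changes in [ɢɪʂokgɪ]: there the adjacent consonants already agree in place (/k/ and /g/ are both velar), so this form is consistent with the same rule.
Since the segment that changes precedes the conditioning segment, the assimilation is regressive.

regressive place assimilation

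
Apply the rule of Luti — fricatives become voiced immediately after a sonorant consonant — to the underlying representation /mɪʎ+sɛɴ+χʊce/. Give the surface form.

The rule targets /s/ (voiceless alveolar fricative), which sits after the trigger /ʎ/ (voiced).
Changing only its voicing to voiced gives [z] — the voiced alveolar fricative.
The same rule applies at the second boundary: /χ/ → [ʁ] next to /ɴ/.

[mɪʎzɛɴʁʊce]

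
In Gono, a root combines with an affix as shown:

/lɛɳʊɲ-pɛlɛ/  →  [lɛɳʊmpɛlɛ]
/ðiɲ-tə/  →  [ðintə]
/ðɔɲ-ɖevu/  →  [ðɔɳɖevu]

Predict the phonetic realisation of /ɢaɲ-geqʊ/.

The data show regressive place assimilation: /ɲ/ → [m] before /p/; /ɲ/ → [n] before /t/; /ɲ/ → [ɳ] before /ɖ/. In each pair only place changes, matching the following consonant, while manner and voice stay constant.
/ɲ/ is a voiced palatal nasal. The following trigger /g/ is velar, so /ɲ/ must become velar as well.
The voiced velar nasal is [ŋ], so /ɲ/ → [ŋ].

[ɢaŋgeqʊ]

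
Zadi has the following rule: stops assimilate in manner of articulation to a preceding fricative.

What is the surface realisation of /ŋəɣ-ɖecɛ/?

[ŋəɣʐecɛ]

The rule targets /ɖ/ (voiced retroflex stop), which sits after the trigger /ɣ/ (fricative).
The voiced retroflex fricative is [ʐ], so /ɖ/ → [ʐ].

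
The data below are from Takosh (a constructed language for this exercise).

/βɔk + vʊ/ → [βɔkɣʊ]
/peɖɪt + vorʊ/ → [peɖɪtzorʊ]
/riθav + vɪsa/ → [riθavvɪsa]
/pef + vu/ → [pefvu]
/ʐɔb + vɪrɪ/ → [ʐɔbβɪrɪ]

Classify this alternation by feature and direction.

Comparing underlying and surface forms, /v/ → [ɣ] is the alternation; the neighbouring /k/ is constant.
/v/ is labiodental while /k/ is velar; the output [ɣ] is velar, matching the trigger — so the feature that spreads is place.
Manner and voice are unchanged, so the assimilation is partial, not total.
The other alternating forms pattern the same way: /v/ → [z] after /t/ (labiodental → alveolar, matching alveolar); /v/ → [β] after /b/ (labiodental → bilabial, matching bilabial) — only place changes, and always toward the preceding segment.
Nothing changes in [riθavvɪsa], [pefvu]: there the adjacent consonants already agree in place (/v/ and /v/ are both labiodental; /v/ and /f/ are both labiodental), so these forms are consistent with the same rule.
Since the segment that changes follows the conditioning segment, the assimilation is progressive.

progressive place assimilation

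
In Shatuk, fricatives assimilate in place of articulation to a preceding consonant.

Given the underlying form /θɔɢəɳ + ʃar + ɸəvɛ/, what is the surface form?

/ʃ/ is a voiceless postalveolar fricative. The preceding trigger /ɳ/ is retroflex, so /ʃ/ must become retroflex as well.
Changing only its place to retroflex gives [ʂ] — the voiceless retroflex fricative.
The same rule applies at the second boundary: /ɸ/ → [s] next to /r/.

[θɔɢəɳʂarsəvɛ]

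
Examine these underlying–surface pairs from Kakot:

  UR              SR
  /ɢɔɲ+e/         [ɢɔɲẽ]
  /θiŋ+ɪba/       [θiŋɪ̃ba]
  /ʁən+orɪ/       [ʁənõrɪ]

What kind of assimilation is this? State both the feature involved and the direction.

progressive nasality assimilation (vowel nasalisation)

The vowel /e/ surfaces as nasalised [ẽ] next to the preceding nasal /ɲ/ — it has acquired the [+nasal] feature of its neighbour.
The other forms show the same pattern: /ɪ/ → [ɪ̃] after /ŋ/; /o/ → [õ] after /n/ — each time a vowel is nasalised next to a preceding nasal.
Because the conditioning nasal is to the left of the vowel that changes, the process is progressive (perseverative).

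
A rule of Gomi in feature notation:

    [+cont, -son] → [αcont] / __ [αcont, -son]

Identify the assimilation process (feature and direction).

The rule copies [cont] (continuancy) from the environment onto the target fricatives; since [±cont] encodes the stop/fricative manner contrast, the assimilating dimension is manner.
The conditioning segment sits to the right of the focus bar, meaning the trigger follows the segment that changes — regressive assimilation.

regressive manner assimilation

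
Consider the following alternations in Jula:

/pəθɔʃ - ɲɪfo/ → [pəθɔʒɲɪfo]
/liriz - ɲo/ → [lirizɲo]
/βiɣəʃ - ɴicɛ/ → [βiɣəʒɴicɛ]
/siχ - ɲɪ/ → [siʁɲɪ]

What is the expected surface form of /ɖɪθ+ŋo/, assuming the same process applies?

The data show regressive voicing assimilation: /ʃ/ → [ʒ] before /ɲ/; /ʃ/ → [ʒ] before /ɴ/; /χ/ → [ʁ] before /ɲ/. In each pair only voicing changes, matching the following consonant, while place and manner stay constant.
Nothing changes in [lirizɲo]: there the adjacent consonants already agree in voicing (/z/ and /ɲ/ are both voiced), so this form is consistent with the same rule.
The rule targets /θ/ (voiceless dental fricative), which sits before the trigger /ŋ/ (voiced).
The voiced dental fricative is [ð], so /θ/ → [ð].

[ɖɪðŋo]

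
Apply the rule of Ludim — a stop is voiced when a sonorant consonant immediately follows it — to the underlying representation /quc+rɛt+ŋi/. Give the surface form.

[quɟrɛdŋi]

/c/ is a voiceless palatal stop. The following trigger /r/ is voiced, so /c/ must become voiced as well.
A voiced palatal stop is [ɟ], so the surface segment is [ɟ].
At the second juncture, /t/ likewise becomes [d] adjacent to /ŋ/.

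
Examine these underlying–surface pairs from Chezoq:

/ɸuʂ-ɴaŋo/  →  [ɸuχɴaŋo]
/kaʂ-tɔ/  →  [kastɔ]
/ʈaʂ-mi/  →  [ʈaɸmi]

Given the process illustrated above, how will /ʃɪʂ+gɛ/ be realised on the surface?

[ʃɪxgɛ]

The data show regressive place assimilation: /ʂ/ → [χ] before /ɴ/; /ʂ/ → [s] before /t/; /ʂ/ → [ɸ] before /m/. In each pair only place changes, matching the following consonant, while manner and voice stay constant.
The rule targets /ʂ/ (voiceless retroflex fricative), which sits before the trigger /g/ (velar).
Changing only its place to velar gives [x] — the voiceless velar fricative.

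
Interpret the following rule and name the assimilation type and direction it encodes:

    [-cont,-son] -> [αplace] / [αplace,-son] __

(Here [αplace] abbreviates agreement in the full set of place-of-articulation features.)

The rule copies the place features (abbreviated [place]) from the environment onto the target, so the assimilating feature is place.
Since the environment is written before the underscore, the trigger precedes the target; the direction is progressive.

progressive place assimilation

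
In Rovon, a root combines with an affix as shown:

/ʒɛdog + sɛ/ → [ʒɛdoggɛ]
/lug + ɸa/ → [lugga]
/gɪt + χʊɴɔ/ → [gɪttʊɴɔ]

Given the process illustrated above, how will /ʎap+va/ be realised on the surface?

[ʎappa]

The data show progressive total assimilation (/s/ → [g] after /g/; /ɸ/ → [g] after /g/; /χ/ → [t] after /t/): in every case the target segment becomes identical to its preceding neighbour, copying more than a single feature.
/v/ is the segment targeted by the rule; it sits immediately after /p/, so it assimilates completely and surfaces as [p].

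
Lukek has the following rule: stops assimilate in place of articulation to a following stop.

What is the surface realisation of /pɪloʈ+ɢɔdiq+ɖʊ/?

The rule targets /ʈ/ (voiceless retroflex stop), which sits before the trigger /ɢ/ (uvular).
A voiceless uvular stop is [q], so the surface segment is [q].
The same rule applies at the second boundary: /q/ → [ʈ] next to /ɖ/.

[pɪloqɢɔdiʈɖʊ]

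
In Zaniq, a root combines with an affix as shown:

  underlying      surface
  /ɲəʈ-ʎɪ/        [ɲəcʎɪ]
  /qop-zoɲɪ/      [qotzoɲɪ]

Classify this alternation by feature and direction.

regressive place assimilation

Underlying /ʈ/ is realised as [c] next to /ʎ/; /ʎ/ itself does not change.
/ʈ/ is retroflex while /ʎ/ is palatal; the output [c] is palatal, matching the trigger — so the feature that spreads is place.
Manner and voice are unchanged, so the assimilation is partial, not total.
Checking the remaining alternation: /p/ → [t] before /z/ (bilabial → alveolar, matching alveolar) — only place changes, and always toward the following segment.
Since the segment that changes precedes the conditioning segment, the assimilation is regressive.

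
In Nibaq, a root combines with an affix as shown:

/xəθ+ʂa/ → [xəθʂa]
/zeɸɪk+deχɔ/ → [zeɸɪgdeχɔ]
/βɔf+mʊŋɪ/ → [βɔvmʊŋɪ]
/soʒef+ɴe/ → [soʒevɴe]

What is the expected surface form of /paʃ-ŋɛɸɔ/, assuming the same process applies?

[paʒŋɛɸɔ]

The data show regressive voicing assimilation: /k/ → [g] before /d/; /f/ → [v] before /m/; /f/ → [v] before /ɴ/. In each pair only voicing changes, matching the following consonant, while place and manner stay constant.
Nothing changes in [xəθʂa]: there the adjacent consonants already agree in voicing (/θ/ and /ʂ/ are both voiceless), so this form is consistent with the same rule.
/ʃ/ is a voiceless postalveolar fricative. The following trigger /ŋ/ is voiced, so /ʃ/ must become voiced as well.
A voiced postalveolar fricative is [ʒ], so the surface segment is [ʒ].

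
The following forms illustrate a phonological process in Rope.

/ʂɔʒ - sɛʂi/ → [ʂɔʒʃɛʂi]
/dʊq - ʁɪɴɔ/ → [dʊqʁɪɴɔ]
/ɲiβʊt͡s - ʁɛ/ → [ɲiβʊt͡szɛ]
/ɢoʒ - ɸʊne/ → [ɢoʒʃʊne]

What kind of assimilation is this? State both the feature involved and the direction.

progressive place assimilation

The segment that alternates is /s/, which surfaces as [ʃ] when adjacent to /ʒ/.
The change alveolar → postalveolar matches the place of the preceding /ʒ/, identifying this as place assimilation.
Manner and voice are unchanged, so the assimilation is partial, not total.
The other alternating forms pattern the same way: /ʁ/ → [z] after /t͡s/ (uvular → alveolar, matching alveolar); /ɸ/ → [ʃ] after /ʒ/ (bilabial → postalveolar, matching postalveolar) — only place changes, and always toward the preceding segment.
Nothing changes in [dʊqʁɪɴɔ]: there the adjacent consonants already agree in place (/ʁ/ and /q/ are both uvular), so this form is consistent with the same rule.
Since the segment that changes follows the conditioning segment, the assimilation is progressive.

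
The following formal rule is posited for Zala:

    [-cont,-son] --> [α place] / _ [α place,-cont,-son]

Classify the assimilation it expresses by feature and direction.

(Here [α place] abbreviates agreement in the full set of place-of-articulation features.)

regressive place assimilation

The shared variable α links the value of the place features (abbreviated [place]) on the target to the same value on the neighbouring segment, so place is the feature that assimilates.
Since the environment is written after the underscore, the trigger follows the target; the direction is regressive.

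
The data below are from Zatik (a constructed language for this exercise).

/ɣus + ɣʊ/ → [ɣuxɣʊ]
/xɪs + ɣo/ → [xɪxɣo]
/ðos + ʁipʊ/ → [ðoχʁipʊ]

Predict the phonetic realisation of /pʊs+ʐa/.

[pʊʂʐa]

The data show regressive place assimilation: /s/ → [x] before /ɣ/; /s/ → [χ] before /ʁ/. In each pair only place changes, matching the following consonant, while manner and voice stay constant.
The rule targets /s/ (voiceless alveolar fricative), which sits before the trigger /ʐ/ (retroflex).
Changing only its place to retroflex gives [ʂ] — the voiceless retroflex fricative.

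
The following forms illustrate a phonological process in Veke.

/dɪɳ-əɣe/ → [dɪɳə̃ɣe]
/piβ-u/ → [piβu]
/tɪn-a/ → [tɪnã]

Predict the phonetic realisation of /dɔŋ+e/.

[dɔŋẽ]

The data show progressive nasality assimilation (vowel nasalisation): /ə/ → [ə̃] after /ɳ/; /a/ → [ã] after /n/ — a vowel is nasalised by an immediately preceding nasal consonant.
No change occurs in [piβu] because the vowel at the boundary is adjacent to an oral consonant, not a nasal (/u/ next to /β/).
/e/ sits next to the nasal /ŋ/ and is therefore nasalised to [ẽ].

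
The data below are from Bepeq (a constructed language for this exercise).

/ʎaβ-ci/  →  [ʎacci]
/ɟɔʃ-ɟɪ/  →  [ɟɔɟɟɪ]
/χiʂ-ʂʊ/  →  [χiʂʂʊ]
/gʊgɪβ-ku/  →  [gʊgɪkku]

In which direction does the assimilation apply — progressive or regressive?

regressive

The segment that alternates is /β/, which surfaces as [c] when adjacent to /c/.
The output [c] is identical to the trigger /c/ — every feature (place, manner, voicing) has been copied — so this is total assimilation.
The remaining alternations confirm this: /ʃ/ → [ɟ] before /ɟ/; /β/ → [k] before /k/ — in each case the output is a copy of the following consonant.
In [χiʂʂʊ] the two consonants at the boundary are already identical (/ʂ/ + /ʂ/), so the rule applies vacuously and nothing changes.
Since the segment that changes precedes the conditioning segment, the assimilation is regressive.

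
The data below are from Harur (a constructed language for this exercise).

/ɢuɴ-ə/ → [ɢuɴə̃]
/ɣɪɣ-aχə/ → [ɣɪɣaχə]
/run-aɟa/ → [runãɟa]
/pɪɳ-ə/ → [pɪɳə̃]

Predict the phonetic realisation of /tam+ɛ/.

The data show progressive nasality assimilation (vowel nasalisation): /ə/ → [ə̃] after /ɴ/; /a/ → [ã] after /n/; /ə/ → [ə̃] after /ɳ/ — a vowel is nasalised by an immediately preceding nasal consonant.
No change occurs in [ɣɪɣaχə] because the vowel at the boundary is adjacent to an oral consonant, not a nasal (/a/ next to /ɣ/).
The vowel /ɛ/ is adjacent to the preceding nasal /m/, so it acquires [+nasal] and surfaces as [ɛ̃].

[tamɛ̃]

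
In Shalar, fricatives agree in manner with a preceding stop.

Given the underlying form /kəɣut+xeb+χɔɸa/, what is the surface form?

/x/ is a voiceless velar fricative. The preceding trigger /t/ is a stop, so /x/ must become a stop as well.
Changing only its manner to stop gives [k] — the voiceless velar stop.
The same rule applies at the second boundary: /χ/ → [q] next to /b/.

[kəɣutkebqɔɸa]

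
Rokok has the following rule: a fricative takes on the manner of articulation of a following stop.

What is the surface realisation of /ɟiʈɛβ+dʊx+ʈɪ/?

[ɟiʈɛbdʊkʈɪ]

/β/ is a voiced bilabial fricative. The following trigger /d/ is a stop, so /β/ must become a stop as well.
Changing only its manner to stop gives [b] — the voiced bilabial stop.
At the second juncture, /x/ likewise becomes [k] adjacent to /ʈ/.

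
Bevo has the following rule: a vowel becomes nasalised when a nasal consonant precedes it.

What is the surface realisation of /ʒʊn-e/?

/e/ sits next to the nasal /n/ and is therefore nasalised to [ẽ].

[ʒʊnẽ]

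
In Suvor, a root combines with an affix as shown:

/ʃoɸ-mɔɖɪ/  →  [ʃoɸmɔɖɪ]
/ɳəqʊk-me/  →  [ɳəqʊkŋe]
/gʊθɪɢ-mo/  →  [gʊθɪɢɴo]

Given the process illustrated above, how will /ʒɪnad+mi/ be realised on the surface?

The data show progressive place assimilation: /m/ → [ŋ] after /k/; /m/ → [ɴ] after /ɢ/. In each pair only place changes, matching the preceding consonant, while manner and voice stay constant.
No alternation appears in [ʃoɸmɔɖɪ]: there the adjacent consonants already agree in place (/m/ and /ɸ/ are both bilabial), so this form is consistent with the same rule.
The rule targets /m/ (voiced bilabial nasal), which sits after the trigger /d/ (alveolar).
The voiced alveolar nasal is [n], so /m/ → [n].

[ʒɪnadni]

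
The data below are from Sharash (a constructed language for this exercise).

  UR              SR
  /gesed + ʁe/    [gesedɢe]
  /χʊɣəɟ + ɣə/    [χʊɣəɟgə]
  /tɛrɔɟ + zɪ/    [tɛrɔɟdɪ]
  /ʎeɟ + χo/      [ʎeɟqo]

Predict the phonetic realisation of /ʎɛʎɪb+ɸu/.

The data show progressive manner assimilation: /ʁ/ → [ɢ] after /d/; /ɣ/ → [g] after /ɟ/; /z/ → [d] after /ɟ/; /χ/ → [q] after /ɟ/. In each pair only manner changes, matching the preceding consonant, while place and voice stay constant.
/ɸ/ is a voiceless bilabial fricative. The preceding trigger /b/ is a stop, so /ɸ/ must become a stop as well.
The voiceless bilabial stop is [p], so /ɸ/ → [p].

[ʎɛʎɪbpu]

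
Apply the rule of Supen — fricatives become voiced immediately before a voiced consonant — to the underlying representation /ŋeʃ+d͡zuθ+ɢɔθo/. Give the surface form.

/ʃ/ is a voiceless postalveolar fricative. The following trigger /d͡z/ is voiced, so /ʃ/ must become voiced as well.
Changing only its voicing to voiced gives [ʒ] — the voiced postalveolar fricative.
At the second juncture, /θ/ likewise becomes [ð] adjacent to /ɢ/.

[ŋeʒd͡zuðɢɔθo]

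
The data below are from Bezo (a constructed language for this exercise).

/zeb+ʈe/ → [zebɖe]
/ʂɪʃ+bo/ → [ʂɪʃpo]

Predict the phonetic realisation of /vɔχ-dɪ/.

[vɔχtɪ]

The data show progressive voicing assimilation: /ʈ/ → [ɖ] after /b/; /b/ → [p] after /ʃ/. In each pair only voicing changes, matching the preceding consonant, while place and manner stay constant.
The rule targets /d/ (voiced alveolar stop), which sits after the trigger /χ/ (voiceless).
A voiceless alveolar stop is [t], so the surface segment is [t].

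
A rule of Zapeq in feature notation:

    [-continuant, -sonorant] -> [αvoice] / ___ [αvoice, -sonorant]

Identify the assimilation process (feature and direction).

regressive voicing assimilation

The rule copies [voice] from the environment onto the target, so the assimilating feature is voicing.
Since the environment is written after the underscore, the trigger follows the target; the direction is regressive.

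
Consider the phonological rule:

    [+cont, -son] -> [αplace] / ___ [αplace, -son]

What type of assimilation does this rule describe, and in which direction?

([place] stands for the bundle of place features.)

The shared variable α links the value of the place features (abbreviated [place]) on the target to the same value on the neighbouring segment, so place is the feature that assimilates.
The conditioning segment sits to the right of the focus bar, meaning the trigger follows the segment that changes — regressive assimilation.

regressive place assimilation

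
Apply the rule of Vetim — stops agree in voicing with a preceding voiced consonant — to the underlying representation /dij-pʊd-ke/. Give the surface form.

[dijbʊdge]

/p/ is a voiceless bilabial stop. The preceding trigger /j/ is voiced, so /p/ must become voiced as well.
A voiced bilabial stop is [b], so the surface segment is [b].
At the second juncture, /k/ likewise becomes [g] adjacent to /d/.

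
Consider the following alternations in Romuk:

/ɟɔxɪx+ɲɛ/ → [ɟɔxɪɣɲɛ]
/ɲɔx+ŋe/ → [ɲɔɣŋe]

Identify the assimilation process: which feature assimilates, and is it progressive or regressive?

The segment that alternates is /x/, which surfaces as [ɣ] when adjacent to /ɲ/.
The change voiceless → voiced matches the voicing of the following /ɲ/, identifying this as voicing assimilation.
Place and manner are unchanged, so the assimilation is partial, not total.
The other alternating form patterns the same way: /x/ → [ɣ] before /ŋ/ (voiceless → voiced, matching voiced) — only voicing changes, and always toward the following segment.
The trigger is the following segment, so the direction is regressive (anticipatory).

regressive voicing assimilation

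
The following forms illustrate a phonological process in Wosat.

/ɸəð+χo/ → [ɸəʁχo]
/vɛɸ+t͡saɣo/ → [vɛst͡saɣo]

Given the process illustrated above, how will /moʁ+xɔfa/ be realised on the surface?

The data show regressive place assimilation: /ð/ → [ʁ] before /χ/; /ɸ/ → [s] before /t͡s/. In each pair only place changes, matching the following consonant, while manner and voice stay constant.
The rule targets /ʁ/ (voiced uvular fricative), which sits before the trigger /x/ (velar).
A voiced velar fricative is [ɣ], so the surface segment is [ɣ].

[moɣxɔfa]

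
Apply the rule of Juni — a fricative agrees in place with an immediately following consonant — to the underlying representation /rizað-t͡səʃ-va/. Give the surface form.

[rizazt͡səfva]

/ð/ is a voiced dental fricative. The following trigger /t͡s/ is alveolar, so /ð/ must become alveolar as well.
The voiced alveolar fricative is [z], so /ð/ → [z].
At the second juncture, /ʃ/ likewise becomes [f] adjacent to /v/.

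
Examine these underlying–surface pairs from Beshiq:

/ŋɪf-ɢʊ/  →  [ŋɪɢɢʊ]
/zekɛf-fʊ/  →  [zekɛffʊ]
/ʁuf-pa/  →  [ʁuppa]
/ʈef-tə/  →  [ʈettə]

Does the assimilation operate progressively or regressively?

regressive

Comparing underlying and surface forms, /f/ → [ɢ] is the alternation; the neighbouring /ɢ/ is constant.
The output [ɢ] is identical to the trigger /ɢ/ — every feature (place, manner, voicing) has been copied — so this is total assimilation.
The other forms behave the same way: /f/ → [p] before /p/; /f/ → [t] before /t/ — in each case the output is a copy of the following consonant.
In [zekɛffʊ] the two consonants at the boundary are already identical (/f/ + /f/), so the rule applies vacuously and nothing changes.
Since the segment that changes precedes the conditioning segment, the assimilation is regressive.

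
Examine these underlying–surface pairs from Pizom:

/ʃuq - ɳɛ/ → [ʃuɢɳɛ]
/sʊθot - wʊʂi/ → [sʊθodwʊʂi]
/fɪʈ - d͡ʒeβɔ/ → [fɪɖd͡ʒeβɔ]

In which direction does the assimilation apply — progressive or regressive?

Underlying /q/ is realised as [ɢ] next to /ɳ/; /ɳ/ itself does not change.
The change voiceless → voiced matches the voicing of the following /ɳ/, identifying this as voicing assimilation.
The other alternating forms pattern the same way: /t/ → [d] before /w/ (voiceless → voiced, matching voiced); /ʈ/ → [ɖ] before /d͡ʒ/ (voiceless → voiced, matching voiced) — only voicing changes, and always toward the following segment.
The trigger is the following segment, so the direction is regressive (anticipatory).

regressive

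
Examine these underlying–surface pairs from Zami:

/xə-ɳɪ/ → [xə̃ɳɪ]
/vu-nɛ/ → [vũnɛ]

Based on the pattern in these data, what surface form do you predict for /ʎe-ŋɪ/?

The data show regressive nasality assimilation (vowel nasalisation): /ə/ → [ə̃] before /ɳ/; /u/ → [ũ] before /n/ — a vowel is nasalised by an immediately following nasal consonant.
The vowel /e/ is adjacent to the following nasal /ŋ/, so it acquires [+nasal] and surfaces as [ẽ].

[ʎẽŋɪ]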